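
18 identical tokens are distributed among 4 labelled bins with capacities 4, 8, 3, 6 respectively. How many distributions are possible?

By stars and bars, unrestricted non-negative solutions to x_1+…+x_4 = 18 number C(18+3,3) = 1330.
Subtract solutions that violate a single cap (substitute x_i' = x_i − (cap_i+1)): x_1 ≥ 5 gives C(16,3) = 560; x_2 ≥ 9 gives C(12,3) = 220; x_3 ≥ 4 gives C(17,3) = 680; x_4 ≥ 7 gives C(14,3) = 364. Together 1824.
Add back pairs where two caps are both exceeded: 35 + 220 + 84 + 56 + 10 + 120 = 525.
Subtract triples: 1 + 0 + 10 + 0 = 11.
By inclusion–exclusion the count is 1330 − 1824 + 525 − 11 = 20.

20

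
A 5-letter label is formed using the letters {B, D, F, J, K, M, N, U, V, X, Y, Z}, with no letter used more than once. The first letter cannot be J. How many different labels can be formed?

The first letter has 12−1 = 11 choices (anything except J).
The remaining 4 letters are filled from the other 11 symbols without repetition: 11 × 10 × 9 × 8 = 7920.
Total: 11 × 7920 = 87120.

87120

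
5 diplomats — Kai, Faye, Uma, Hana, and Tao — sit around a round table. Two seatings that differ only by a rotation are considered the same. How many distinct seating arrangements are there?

24

Fix one person's seat to break rotational symmetry; the remaining 4 people can be arranged in (4)! = 24 ways.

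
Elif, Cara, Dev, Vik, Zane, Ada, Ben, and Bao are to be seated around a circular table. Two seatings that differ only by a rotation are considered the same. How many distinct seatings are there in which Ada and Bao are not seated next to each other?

All circular seatings of 8 people number (7)! = 5040.
Seatings with Ada beside Bao: treat them as a block with 2 internal orders, giving 2 × (6)! = 1440.
Subtracting, 5040 − 1440 = 3600.

3600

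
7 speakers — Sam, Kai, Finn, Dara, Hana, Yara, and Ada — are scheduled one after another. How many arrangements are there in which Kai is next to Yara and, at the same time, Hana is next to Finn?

480

Treat {Kai,Yara} as one block (2 orders) and {Hana,Finn} as another (2 orders).
That leaves 5 units to arrange: 2 × 2 × 5! = 4 × 120 = 480.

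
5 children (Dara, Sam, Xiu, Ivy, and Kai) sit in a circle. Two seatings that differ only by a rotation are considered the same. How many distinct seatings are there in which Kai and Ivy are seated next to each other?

12

Treat {Kai, Ivy} as one unit (2 internal orders) and seat the resulting 4 units around the table: (3)! circular arrangements.
So 2 × (3)! = 2 × 6 = 12.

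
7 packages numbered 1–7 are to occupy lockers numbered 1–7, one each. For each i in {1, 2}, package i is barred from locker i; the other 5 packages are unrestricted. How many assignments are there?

Let Aᵢ (for i ∈ {1, 2}) be the placements that put package i in its forbidden locker. Any j of these fix j positions, leaving (7−j)! ways to fill the rest, and there are C(2,j) ways to pick which j.
By inclusion–exclusion, the number of valid placements is Σ_{j=0}^{2} (−1)^j C(2,j)·(7−j)!.
Computing: 5040 − 1440 + 120 = 3720.

3720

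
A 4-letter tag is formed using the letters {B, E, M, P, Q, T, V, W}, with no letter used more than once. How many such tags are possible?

1680

With no repetition, fill the 4 letters in order: 8 choices, then 7, down to 5.
8 × 7 × 6 × 5 = 1680.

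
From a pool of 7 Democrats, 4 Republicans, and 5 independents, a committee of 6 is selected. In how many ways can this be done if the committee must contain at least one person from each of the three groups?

With no constraint there are C(16,6) = 8008 possible selections.
Selections missing a whole group: no Democrats → C(9,6) = 84; no Republicans → C(12,6) = 924; no independents → C(11,6) = 462.
Add back selections omitting two groups (i.e. drawn from a single group): C(7,6) + C(4,6) + C(5,6) = 7.
By inclusion–exclusion: 8008 − 1470 + 7 = 6545.

6545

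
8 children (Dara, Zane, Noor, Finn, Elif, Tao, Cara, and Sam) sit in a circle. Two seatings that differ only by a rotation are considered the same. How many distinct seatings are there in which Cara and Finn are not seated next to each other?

3600

Without the restriction there are (7)! = 5040 seatings.
Seatings with Cara beside Finn: treat them as a block with 2 internal orders, giving 2 × (6)! = 1440.
Subtracting, 5040 − 1440 = 3600.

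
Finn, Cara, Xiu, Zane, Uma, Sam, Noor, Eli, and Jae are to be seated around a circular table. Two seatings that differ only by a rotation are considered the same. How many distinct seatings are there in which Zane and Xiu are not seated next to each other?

Without the restriction there are (8)! = 40320 seatings.
Those with Zane next to Xiu: fuse the pair into one unit and seat 8 units around a circle — 2·(7)! = 10080.
Subtracting, 40320 − 10080 = 30240.

30240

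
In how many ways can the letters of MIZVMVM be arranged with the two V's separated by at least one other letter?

Total arrangements of MIZVMVM: 7!/(3!·2!) = 420.
Arrangements with the V's together: treat VV as one letter, giving (6)!/(3!) = 120.
Subtracting, 420 − 120 = 300 arrangements keep the V's apart.

300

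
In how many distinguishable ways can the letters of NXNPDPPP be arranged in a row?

The 8 letters of NXNPDPPP have repeats: N appearing twice and P appearing 4 times.
Dividing 8! = 40320 by 4!·2! = 48 for the repeated letters gives 840.

840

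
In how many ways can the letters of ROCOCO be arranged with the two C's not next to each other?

40

There are 6!/(3!·2!) = 60 arrangements of ROCOCO in total.
Arrangements with the C's together: treat CC as one letter, giving (5)!/(3!) = 20.
Hence 60 − 20 = 40.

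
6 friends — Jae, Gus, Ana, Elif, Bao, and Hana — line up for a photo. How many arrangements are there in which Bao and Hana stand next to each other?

Treat {Bao, Hana} as a single unit. There are 5 units to order, and the pair itself can be ordered 2 ways.
That gives 2 × 5! = 2 × 120 = 240.

240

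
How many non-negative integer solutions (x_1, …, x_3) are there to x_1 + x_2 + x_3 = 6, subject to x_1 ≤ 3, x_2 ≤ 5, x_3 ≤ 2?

11

Without the upper bounds there are C(8,2) = 28 ways to split 6 among 3 variables.
Subtract solutions that violate a single cap (substitute x_i' = x_i − (cap_i+1)): x_1 ≥ 4 gives C(4,2) = 6; x_2 ≥ 6 gives C(2,2) = 1; x_3 ≥ 3 gives C(5,2) = 10. Together 17.
No two caps can be exceeded simultaneously, so the pair terms are all 0.
By inclusion–exclusion the count is 28 − 17 + 0 = 11.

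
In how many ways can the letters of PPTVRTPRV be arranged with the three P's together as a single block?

Treat the 3 copies of P as a single block. The multiset to arrange is then {PPP, R, R, T, T, V, V}, 7 items in all.
That gives (7)!/(2!·2!·2!) = 630 arrangements.

630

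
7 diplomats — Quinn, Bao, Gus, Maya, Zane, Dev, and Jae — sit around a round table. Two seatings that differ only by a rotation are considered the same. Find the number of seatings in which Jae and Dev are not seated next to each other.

480

All circular seatings of 7 people number (6)! = 720.
Those with Jae next to Dev: fuse the pair into one unit and seat 6 units around a circle — 2·(5)! = 240.
Subtracting, 720 − 240 = 480.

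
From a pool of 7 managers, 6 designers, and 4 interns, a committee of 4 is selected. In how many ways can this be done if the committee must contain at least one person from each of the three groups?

Unrestricted: C(17,4) = 2380 ways to pick any 4 of the 17.
Selections missing a whole group: no managers → C(10,4) = 210; no designers → C(11,4) = 330; no interns → C(13,4) = 715.
Add back selections omitting two groups (i.e. drawn from a single group): C(7,4) + C(6,4) + C(4,4) = 51.
By inclusion–exclusion: 2380 − 1255 + 51 = 1176.

1176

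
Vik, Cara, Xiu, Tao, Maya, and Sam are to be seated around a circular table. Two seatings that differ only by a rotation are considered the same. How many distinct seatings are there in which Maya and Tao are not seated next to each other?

72

All circular seatings of 6 people number (5)! = 120.
Those with Maya next to Tao: fuse the pair into one unit and seat 5 units around a circle — 2·(4)! = 48.
Subtracting, 120 − 48 = 72.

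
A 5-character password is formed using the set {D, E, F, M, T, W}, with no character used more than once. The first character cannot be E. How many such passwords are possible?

600

The first character has 6−1 = 5 choices (anything except E).
The remaining 4 characters are filled from the other 5 symbols without repetition: 5 × 4 × 3 × 2 = 120.
Total: 5 × 120 = 600.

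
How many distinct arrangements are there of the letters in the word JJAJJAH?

105

JJAJJAH has 7 letters with A appearing twice and J appearing 4 times.
Dividing 7! = 5040 by 4!·2! = 48 for the repeated letters gives 105.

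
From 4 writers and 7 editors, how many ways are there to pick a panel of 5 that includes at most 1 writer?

Split by how many writers are chosen (0 through 1).
Sum: C(4,0)·C(7,5) + C(4,1)·C(7,4) = 21 + 140 = 161.

161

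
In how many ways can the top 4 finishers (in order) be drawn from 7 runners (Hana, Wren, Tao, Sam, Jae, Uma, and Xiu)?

840

There are 7 choices for 1st place, 6 for 2nd, and so on down to 4 for position 4.
That gives 7 × 6 × 5 × 4 = 840.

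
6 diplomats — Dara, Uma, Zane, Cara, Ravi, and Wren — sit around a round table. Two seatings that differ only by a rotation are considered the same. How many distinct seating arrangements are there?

120

Fix one person's seat to break rotational symmetry; the remaining 5 people can be arranged in (5)! = 120 ways.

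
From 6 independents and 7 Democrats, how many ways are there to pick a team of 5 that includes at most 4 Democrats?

1266

Split by how many Democrats are chosen (0 through 4).
Sum: C(7,0)·C(6,5) + C(7,1)·C(6,4) + C(7,2)·C(6,3) + C(7,3)·C(6,2) + C(7,4)·C(6,1) = 6 + 105 + 420 + 525 + 210 = 1266.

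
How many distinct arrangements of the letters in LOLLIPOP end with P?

420

With the last slot taken by P, it remains to arrange the other 7 letters (LOLLIOP).
Those 7 letters have L appearing 3 times and O appearing twice, giving (7)!/(3!·2!) = 420.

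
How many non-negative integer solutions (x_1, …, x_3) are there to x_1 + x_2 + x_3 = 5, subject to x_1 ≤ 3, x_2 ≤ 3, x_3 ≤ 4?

14

Without the upper bounds there are C(7,2) = 21 ways to split 5 among 3 variables.
Subtract solutions that violate a single cap (substitute x_i' = x_i − (cap_i+1)): x_1 ≥ 4 gives C(3,2) = 3; x_2 ≥ 4 gives C(3,2) = 3; x_3 ≥ 5 gives C(2,2) = 1. Together 7.
No two caps can be exceeded simultaneously, so the pair terms are all 0.
By inclusion–exclusion the count is 21 − 7 + 0 = 14.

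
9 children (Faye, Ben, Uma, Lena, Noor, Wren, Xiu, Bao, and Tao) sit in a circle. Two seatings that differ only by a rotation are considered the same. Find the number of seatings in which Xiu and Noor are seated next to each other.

Glue Xiu and Noor into a block (2 internal orders). Seating 8 units around a circle gives (7)! arrangements.
So 2 × (7)! = 2 × 5040 = 10080.

10080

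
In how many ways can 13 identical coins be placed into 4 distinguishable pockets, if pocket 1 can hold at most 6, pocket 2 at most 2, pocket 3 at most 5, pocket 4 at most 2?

Ignoring the caps, the number of non-negative solutions to x_1+…+x_4 = 13 is C(16,3) = 560.
Subtract solutions that violate a single cap (substitute x_i' = x_i − (cap_i+1)): x_1 ≥ 7 gives C(9,3) = 84; x_2 ≥ 3 gives C(13,3) = 286; x_3 ≥ 6 gives C(10,3) = 120; x_4 ≥ 3 gives C(13,3) = 286. Together 776.
Add back pairs where two caps are both exceeded: 20 + 1 + 20 + 35 + 120 + 35 = 231.
Subtract triples: 0 + 1 + 0 + 4 = 5.
By inclusion–exclusion the count is 560 − 776 + 231 − 5 = 10.

10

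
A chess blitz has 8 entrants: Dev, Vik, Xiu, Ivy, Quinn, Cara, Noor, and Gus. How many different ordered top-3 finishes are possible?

336

This is an ordered selection of 3 from 8: P(8,3).
That gives 8 × 7 × 6 = 336.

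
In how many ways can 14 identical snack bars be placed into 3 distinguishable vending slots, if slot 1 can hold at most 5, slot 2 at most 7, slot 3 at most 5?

10

By stars and bars, unrestricted non-negative solutions to x_1+…+x_3 = 14 number C(14+2,2) = 120.
Subtract solutions that violate a single cap (substitute x_i' = x_i − (cap_i+1)): x_1 ≥ 6 gives C(10,2) = 45; x_2 ≥ 8 gives C(8,2) = 28; x_3 ≥ 6 gives C(10,2) = 45. Together 118.
Add back pairs where two caps are both exceeded: 1 + 6 + 1 = 8.
By inclusion–exclusion the count is 120 − 118 + 8 = 10.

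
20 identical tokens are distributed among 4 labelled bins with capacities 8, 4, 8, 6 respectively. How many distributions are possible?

By stars and bars, unrestricted non-negative solutions to x_1+…+x_4 = 20 number C(20+3,3) = 1771.
Subtract solutions that violate a single cap (substitute x_i' = x_i − (cap_i+1)): x_1 ≥ 9 gives C(14,3) = 364; x_2 ≥ 5 gives C(18,3) = 816; x_3 ≥ 9 gives C(14,3) = 364; x_4 ≥ 7 gives C(16,3) = 560. Together 2104.
Add back pairs where two caps are both exceeded: 84 + 10 + 35 + 84 + 165 + 35 = 413.
By inclusion–exclusion the count is 1771 − 2104 + 413 = 80.

80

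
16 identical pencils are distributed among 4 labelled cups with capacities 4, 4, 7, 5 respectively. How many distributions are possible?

Without the upper bounds there are C(19,3) = 969 ways to split 16 among 4 cups.
Subtract solutions that violate a single cap (substitute x_i' = x_i − (cap_i+1)): x_1 ≥ 5 gives C(14,3) = 364; x_2 ≥ 5 gives C(14,3) = 364; x_3 ≥ 8 gives C(11,3) = 165; x_4 ≥ 6 gives C(13,3) = 286. Together 1179.
Add back pairs where two caps are both exceeded: 84 + 20 + 56 + 20 + 56 + 10 = 246.
Subtract triples: 0 + 1 + 0 + 0 = 1.
By inclusion–exclusion the count is 969 − 1179 + 246 − 1 = 35.

35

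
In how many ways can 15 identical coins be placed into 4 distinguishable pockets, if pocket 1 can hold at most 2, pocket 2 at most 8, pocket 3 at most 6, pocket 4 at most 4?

Without the upper bounds there are C(18,3) = 816 ways to split 15 among 4 pockets.
Subtract solutions that violate a single cap (substitute x_i' = x_i − (cap_i+1)): x_1 ≥ 3 gives C(15,3) = 455; x_2 ≥ 9 gives C(9,3) = 84; x_3 ≥ 7 gives C(11,3) = 165; x_4 ≥ 5 gives C(13,3) = 286. Together 990.
Add back pairs where two caps are both exceeded: 20 + 56 + 120 + 0 + 4 + 20 = 220.
Subtract triples: 0 + 0 + 1 + 0 = 1.
By inclusion–exclusion the count is 816 − 990 + 220 − 1 = 45.

45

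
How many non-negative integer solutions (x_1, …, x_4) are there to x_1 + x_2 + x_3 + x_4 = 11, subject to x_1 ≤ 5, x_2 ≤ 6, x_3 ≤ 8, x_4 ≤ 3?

148

Without the upper bounds there are C(14,3) = 364 ways to split 11 among 4 variables.
Subtract solutions that violate a single cap (substitute x_i' = x_i − (cap_i+1)): x_1 ≥ 6 gives C(8,3) = 56; x_2 ≥ 7 gives C(7,3) = 35; x_3 ≥ 9 gives C(5,3) = 10; x_4 ≥ 4 gives C(10,3) = 120. Together 221.
Add back pairs where two caps are both exceeded: 0 + 0 + 4 + 0 + 1 + 0 = 5.
By inclusion–exclusion the count is 364 − 221 + 5 = 148.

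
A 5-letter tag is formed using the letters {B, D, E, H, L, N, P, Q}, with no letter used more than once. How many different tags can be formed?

6720

Choose and order 5 of the 8 symbols: the first letter has 8 options, the next 7, and so on down to 4.
That product is 8 × 7 × 6 × 5 × 4 = 6720.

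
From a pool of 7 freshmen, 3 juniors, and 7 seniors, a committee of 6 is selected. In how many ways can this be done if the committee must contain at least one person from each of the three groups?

8967

Unrestricted: C(17,6) = 12376 ways to pick any 6 of the 17.
Subtract selections that omit an entire group: no freshmen → C(10,6) = 210; no juniors → C(14,6) = 3003; no seniors → C(10,6) = 210.
Add back selections omitting two groups (i.e. drawn from a single group): C(7,6) + C(3,6) + C(7,6) = 14.
By inclusion–exclusion: 12376 − 3423 + 14 = 8967.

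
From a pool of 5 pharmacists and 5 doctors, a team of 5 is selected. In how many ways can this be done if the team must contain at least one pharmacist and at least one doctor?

With no constraint there are C(10,5) = 252 possible selections.
Subtract selections that omit an entire group: no pharmacists → C(5,5) = 1; no doctors → C(5,5) = 1.
Both groups omitted at once is impossible, so 252 − 2 = 250.

250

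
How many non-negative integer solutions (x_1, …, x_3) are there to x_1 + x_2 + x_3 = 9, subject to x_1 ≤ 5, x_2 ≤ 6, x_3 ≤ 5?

Ignoring the caps, the number of non-negative solutions to x_1+…+x_3 = 9 is C(11,2) = 55.
Subtract solutions that violate a single cap (substitute x_i' = x_i − (cap_i+1)): x_1 ≥ 6 gives C(5,2) = 10; x_2 ≥ 7 gives C(4,2) = 6; x_3 ≥ 6 gives C(5,2) = 10. Together 26.
No two caps can be exceeded simultaneously, so the pair terms are all 0.
By inclusion–exclusion the count is 55 − 26 + 0 = 29.

29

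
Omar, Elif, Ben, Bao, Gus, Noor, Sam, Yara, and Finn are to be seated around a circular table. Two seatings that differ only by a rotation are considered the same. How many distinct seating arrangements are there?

40320

Seat Omar anywhere (absorbing the rotational symmetry), then permute the other 8: (8)! = 40320.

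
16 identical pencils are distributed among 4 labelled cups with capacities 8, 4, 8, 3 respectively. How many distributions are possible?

90

Without the upper bounds there are C(19,3) = 969 ways to split 16 among 4 cups.
Subtract solutions that violate a single cap (substitute x_i' = x_i − (cap_i+1)): x_1 ≥ 9 gives C(10,3) = 120; x_2 ≥ 5 gives C(14,3) = 364; x_3 ≥ 9 gives C(10,3) = 120; x_4 ≥ 4 gives C(15,3) = 455. Together 1059.
Add back pairs where two caps are both exceeded: 10 + 0 + 20 + 10 + 120 + 20 = 180.
By inclusion–exclusion the count is 969 − 1059 + 180 = 90.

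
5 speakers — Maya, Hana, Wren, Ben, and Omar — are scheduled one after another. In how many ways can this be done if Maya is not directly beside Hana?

There are 5! = 120 arrangements in all. If Maya and Hana are adjacent, merging them into one block gives 2·(4)! = 48 arrangements.
So 120 − 48 = 72 arrangements keep them apart.

72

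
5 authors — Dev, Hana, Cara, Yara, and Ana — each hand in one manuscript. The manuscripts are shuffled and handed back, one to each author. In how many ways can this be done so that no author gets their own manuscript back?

44

This is the derangement count D_5: permutations of 5 items with no fixed point.
By inclusion–exclusion this is Σ_{j=0}^{5} (−1)^j C(5,j)·(5−j)!.
Computing: 120 − 120 + 60 − 20 + 5 − 1 = 44.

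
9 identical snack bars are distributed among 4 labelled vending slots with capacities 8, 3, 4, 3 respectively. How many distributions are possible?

78

Without the upper bounds there are C(12,3) = 220 ways to split 9 among 4 vending slots.
Subtract solutions that violate a single cap (substitute x_i' = x_i − (cap_i+1)): x_1 ≥ 9 gives C(3,3) = 1; x_2 ≥ 4 gives C(8,3) = 56; x_3 ≥ 5 gives C(7,3) = 35; x_4 ≥ 4 gives C(8,3) = 56. Together 148.
Add back pairs where two caps are both exceeded: 0 + 0 + 0 + 1 + 4 + 1 = 6.
By inclusion–exclusion the count is 220 − 148 + 6 = 78.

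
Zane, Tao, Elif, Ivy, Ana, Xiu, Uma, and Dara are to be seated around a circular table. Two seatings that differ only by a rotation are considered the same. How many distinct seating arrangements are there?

Seat Zane anywhere (absorbing the rotational symmetry), then permute the other 7: (7)! = 5040.

5040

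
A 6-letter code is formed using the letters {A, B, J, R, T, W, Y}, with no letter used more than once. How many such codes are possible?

With no repetition, fill the 6 letters in order: 7 choices, then 6, down to 2.
7 × 6 × 5 × 4 × 3 × 2 = 5040.

5040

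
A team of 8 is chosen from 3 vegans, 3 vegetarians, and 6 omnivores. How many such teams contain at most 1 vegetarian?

Split by how many vegetarians are chosen (0 through 1).
Sum: C(3,0)·C(9,8) + C(3,1)·C(9,7) = 9 + 108 = 117.

117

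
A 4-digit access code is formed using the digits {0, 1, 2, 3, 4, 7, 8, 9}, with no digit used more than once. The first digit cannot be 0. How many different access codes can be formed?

1470

The first digit has 8−1 = 7 choices (anything except 0).
The remaining 3 digits are filled from the other 7 symbols without repetition: 7 × 6 × 5 = 210.
Total: 7 × 210 = 1470.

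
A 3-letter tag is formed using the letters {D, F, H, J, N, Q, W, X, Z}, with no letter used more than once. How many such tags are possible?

504

With no repetition, fill the 3 letters in order: 9 choices, then 8, down to 7.
9 × 8 × 7 = 504.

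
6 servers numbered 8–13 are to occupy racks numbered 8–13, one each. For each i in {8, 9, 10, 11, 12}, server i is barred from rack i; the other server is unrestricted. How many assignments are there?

Let Aᵢ (for 8 ≤ i ≤ 12) be the placements that put server i in its forbidden rack. Any j of these fix j positions, leaving (6−j)! ways to fill the rest, and there are C(5,j) ways to pick which j.
By inclusion–exclusion, the number of valid placements is Σ_{j=0}^{5} (−1)^j C(5,j)·(6−j)!.
Computing: 720 − 600 + 240 − 60 + 10 − 1 = 309.

309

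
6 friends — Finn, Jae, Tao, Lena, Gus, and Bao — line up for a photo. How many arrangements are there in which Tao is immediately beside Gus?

Glue Tao and Gus into one block (2 internal orders), leaving 5 units to arrange in a row.
So the count is 2·(5)! = 240.

240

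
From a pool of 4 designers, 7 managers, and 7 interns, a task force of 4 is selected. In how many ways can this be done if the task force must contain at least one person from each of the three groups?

1470

With no constraint there are C(18,4) = 3060 possible selections.
Selections missing a whole group: no designers → C(14,4) = 1001; no managers → C(11,4) = 330; no interns → C(11,4) = 330.
Add back selections omitting two groups (i.e. drawn from a single group): C(4,4) + C(7,4) + C(7,4) = 71.
By inclusion–exclusion: 3060 − 1661 + 71 = 1470.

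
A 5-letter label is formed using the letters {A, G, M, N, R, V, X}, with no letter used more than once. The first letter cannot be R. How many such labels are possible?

2160

The first letter has 7−1 = 6 choices (anything except R).
The remaining 4 letters are filled from the other 6 symbols without repetition: 6 × 5 × 4 × 3 = 360.
Total: 6 × 360 = 2160.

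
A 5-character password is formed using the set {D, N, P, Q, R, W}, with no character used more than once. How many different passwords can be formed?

720

This is a permutation of 5 out of 6: P(6,5) = 6!/1!.
That product is 6 × 5 × 4 × 3 × 2 = 720.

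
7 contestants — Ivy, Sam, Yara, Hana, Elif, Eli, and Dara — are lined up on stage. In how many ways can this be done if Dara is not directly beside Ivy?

There are 7! = 5040 arrangements in all. If Dara and Ivy are adjacent, merging them into one block gives 2·(6)! = 1440 arrangements.
So 5040 − 1440 = 3600 arrangements keep them apart.

3600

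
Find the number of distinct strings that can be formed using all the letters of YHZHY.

YHZHY has 5 letters with H appearing twice and Y appearing twice.
The number of distinct arrangements is 5!/(2!·2!) = 120/4 = 30.

30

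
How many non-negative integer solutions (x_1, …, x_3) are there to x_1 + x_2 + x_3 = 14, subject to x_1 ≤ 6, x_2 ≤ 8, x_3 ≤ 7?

35

Ignoring the caps, the number of non-negative solutions to x_1+…+x_3 = 14 is C(16,2) = 120.
Subtract solutions that violate a single cap (substitute x_i' = x_i − (cap_i+1)): x_1 ≥ 7 gives C(9,2) = 36; x_2 ≥ 9 gives C(7,2) = 21; x_3 ≥ 8 gives C(8,2) = 28. Together 85.
No two caps can be exceeded simultaneously, so the pair terms are all 0.
By inclusion–exclusion the count is 120 − 85 + 0 = 35.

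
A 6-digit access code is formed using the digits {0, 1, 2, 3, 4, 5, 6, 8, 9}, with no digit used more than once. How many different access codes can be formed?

This is a permutation of 6 out of 9: P(9,6) = 9!/3!.
That product is 9 × 8 × 7 × 6 × 5 × 4 = 60480.

60480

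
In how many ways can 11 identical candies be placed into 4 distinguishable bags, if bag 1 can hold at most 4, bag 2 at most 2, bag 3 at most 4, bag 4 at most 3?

10

By stars and bars, unrestricted non-negative solutions to x_1+…+x_4 = 11 number C(11+3,3) = 364.
Subtract solutions that violate a single cap (substitute x_i' = x_i − (cap_i+1)): x_1 ≥ 5 gives C(9,3) = 84; x_2 ≥ 3 gives C(11,3) = 165; x_3 ≥ 5 gives C(9,3) = 84; x_4 ≥ 4 gives C(10,3) = 120. Together 453.
Add back pairs where two caps are both exceeded: 20 + 4 + 10 + 20 + 35 + 10 = 99.
By inclusion–exclusion the count is 364 − 453 + 99 = 10.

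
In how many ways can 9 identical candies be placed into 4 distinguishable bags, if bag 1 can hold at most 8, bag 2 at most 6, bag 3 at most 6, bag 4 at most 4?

Without the upper bounds there are C(12,3) = 220 ways to split 9 among 4 bags.
Subtract solutions that violate a single cap (substitute x_i' = x_i − (cap_i+1)): x_1 ≥ 9 gives C(3,3) = 1; x_2 ≥ 7 gives C(5,3) = 10; x_3 ≥ 7 gives C(5,3) = 10; x_4 ≥ 5 gives C(7,3) = 35. Together 56.
No two caps can be exceeded simultaneously, so the pair terms are all 0.
By inclusion–exclusion the count is 220 − 56 + 0 = 164.

164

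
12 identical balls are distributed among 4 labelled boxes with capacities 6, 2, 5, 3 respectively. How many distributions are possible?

Ignoring the caps, the number of non-negative solutions to x_1+…+x_4 = 12 is C(15,3) = 455.
Subtract solutions that violate a single cap (substitute x_i' = x_i − (cap_i+1)): x_1 ≥ 7 gives C(8,3) = 56; x_2 ≥ 3 gives C(12,3) = 220; x_3 ≥ 6 gives C(9,3) = 84; x_4 ≥ 4 gives C(11,3) = 165. Together 525.
Add back pairs where two caps are both exceeded: 10 + 0 + 4 + 20 + 56 + 10 = 100.
By inclusion–exclusion the count is 455 − 525 + 100 = 30.

30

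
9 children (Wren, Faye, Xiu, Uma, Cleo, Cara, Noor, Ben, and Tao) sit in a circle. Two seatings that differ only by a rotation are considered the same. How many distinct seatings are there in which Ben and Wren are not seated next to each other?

30240

Without the restriction there are (8)! = 40320 seatings.
Those with Ben next to Wren: fuse the pair into one unit and seat 8 units around a circle — 2·(7)! = 10080.
Subtracting, 40320 − 10080 = 30240.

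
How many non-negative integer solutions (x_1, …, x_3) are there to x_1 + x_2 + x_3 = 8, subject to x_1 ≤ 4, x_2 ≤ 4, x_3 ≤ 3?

Without the upper bounds there are C(10,2) = 45 ways to split 8 among 3 variables.
Subtract solutions that violate a single cap (substitute x_i' = x_i − (cap_i+1)): x_1 ≥ 5 gives C(5,2) = 10; x_2 ≥ 5 gives C(5,2) = 10; x_3 ≥ 4 gives C(6,2) = 15. Together 35.
No two caps can be exceeded simultaneously, so the pair terms are all 0.
By inclusion–exclusion the count is 45 − 35 + 0 = 10.

10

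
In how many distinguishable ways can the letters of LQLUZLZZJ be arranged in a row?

10080

Letter multiplicities in LQLUZLZZJ: J×1, L×3, Q×1, U×1, Z×3.
So there are 9! / (3!·3!) = 10080 distinguishable arrangements.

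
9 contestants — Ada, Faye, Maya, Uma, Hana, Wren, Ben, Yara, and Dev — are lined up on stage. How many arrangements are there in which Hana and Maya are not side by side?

282240

There are 9! = 362880 arrangements in all. If Hana and Maya are adjacent, merging them into one block gives 2·(8)! = 80640 arrangements.
Complementary counting: 362880 − 80640 = 282240.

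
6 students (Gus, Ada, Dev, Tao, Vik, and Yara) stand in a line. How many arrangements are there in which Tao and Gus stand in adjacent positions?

240

Treat {Tao, Gus} as a single unit. There are 5 units to order, and the pair itself can be ordered 2 ways.
So the count is 2·(5)! = 240.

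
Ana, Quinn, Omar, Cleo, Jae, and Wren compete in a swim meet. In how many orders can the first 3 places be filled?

120

This is an ordered selection of 3 from 6: P(6,3).
That gives 6 × 5 × 4 = 120.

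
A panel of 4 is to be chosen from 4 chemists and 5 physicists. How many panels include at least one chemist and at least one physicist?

120

Total 4-person selections from all 9: C(9,4) = 126.
Subtract selections that omit an entire group: no chemists → C(5,4) = 5; no physicists → C(4,4) = 1.
Both groups omitted at once is impossible, so 126 − 6 = 120.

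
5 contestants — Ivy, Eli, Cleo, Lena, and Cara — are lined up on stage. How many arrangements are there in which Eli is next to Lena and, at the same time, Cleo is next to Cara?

Treat {Eli,Lena} as one block (2 orders) and {Cleo,Cara} as another (2 orders).
That leaves 3 units to arrange: 2 × 2 × 3! = 4 × 6 = 24.

24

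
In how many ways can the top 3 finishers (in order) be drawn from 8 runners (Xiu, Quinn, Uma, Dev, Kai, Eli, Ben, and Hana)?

This is an ordered selection of 3 from 8: P(8,3).
That gives 8 × 7 × 6 = 336.

336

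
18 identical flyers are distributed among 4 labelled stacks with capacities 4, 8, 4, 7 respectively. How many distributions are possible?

54

Ignoring the caps, the number of non-negative solutions to x_1+…+x_4 = 18 is C(21,3) = 1330.
Subtract solutions that violate a single cap (substitute x_i' = x_i − (cap_i+1)): x_1 ≥ 5 gives C(16,3) = 560; x_2 ≥ 9 gives C(12,3) = 220; x_3 ≥ 5 gives C(16,3) = 560; x_4 ≥ 8 gives C(13,3) = 286. Together 1626.
Add back pairs where two caps are both exceeded: 35 + 165 + 56 + 35 + 4 + 56 = 351.
Subtract triples: 0 + 0 + 1 + 0 = 1.
By inclusion–exclusion the count is 1330 − 1626 + 351 − 1 = 54.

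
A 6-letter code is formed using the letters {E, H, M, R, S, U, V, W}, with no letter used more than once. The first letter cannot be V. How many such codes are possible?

17640

The first letter has 8−1 = 7 choices (anything except V).
The remaining 5 letters are filled from the other 7 symbols without repetition: 7 × 6 × 5 × 4 × 3 = 2520.
Total: 7 × 2520 = 17640.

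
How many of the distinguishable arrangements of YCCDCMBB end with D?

With the last slot taken by D, it remains to arrange the other 7 letters (YCCCMBB).
Those 7 letters have B appearing twice and C appearing 3 times, giving (7)!/(3!·2!) = 420.

420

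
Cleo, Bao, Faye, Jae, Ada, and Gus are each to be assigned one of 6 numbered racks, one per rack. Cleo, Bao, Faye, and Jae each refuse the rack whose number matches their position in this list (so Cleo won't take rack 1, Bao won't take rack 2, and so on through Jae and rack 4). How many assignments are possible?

Let Aᵢ (for 1 ≤ i ≤ 4) be the placements that put person i in their forbidden rack. Any j of these fix j positions, leaving (6−j)! ways to fill the rest, and there are C(4,j) ways to pick which j.
By inclusion–exclusion, the number of valid placements is Σ_{j=0}^{4} (−1)^j C(4,j)·(6−j)!.
Computing: 720 − 480 + 144 − 24 + 2 = 362.

362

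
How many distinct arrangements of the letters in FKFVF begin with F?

With the first slot taken by F, it remains to arrange the other 4 letters (KFVF).
Those 4 letters have F appearing twice, giving (4)!/(2!) = 12.

12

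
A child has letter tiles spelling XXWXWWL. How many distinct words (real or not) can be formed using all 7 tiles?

140

XXWXWWL has 7 letters with W appearing 3 times and X appearing 3 times.
So there are 7! / (3!·3!) = 140 distinguishable arrangements.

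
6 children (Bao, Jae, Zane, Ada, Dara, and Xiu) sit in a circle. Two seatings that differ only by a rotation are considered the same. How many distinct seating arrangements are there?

Fix one person's seat to break rotational symmetry; the remaining 5 people can be arranged in (5)! = 120 ways.

120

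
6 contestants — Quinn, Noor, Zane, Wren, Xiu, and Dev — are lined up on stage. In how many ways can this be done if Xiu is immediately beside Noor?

240

Glue Xiu and Noor into one block (2 internal orders), leaving 5 units to arrange in a row.
So the count is 2·(5)! = 240.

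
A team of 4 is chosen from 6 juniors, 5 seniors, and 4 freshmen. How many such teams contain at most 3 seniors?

1360

Split by how many seniors are chosen (0 through 3).
Sum: C(5,0)·C(10,4) + C(5,1)·C(10,3) + C(5,2)·C(10,2) + C(5,3)·C(10,1) = 210 + 600 + 450 + 100 = 1360.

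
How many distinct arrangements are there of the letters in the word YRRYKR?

60

Letter multiplicities in YRRYKR: K×1, R×3, Y×2.
Dividing 6! = 720 by 3!·2! = 12 for the repeated letters gives 60.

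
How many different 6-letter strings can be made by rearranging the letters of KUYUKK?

60

The 6 letters of KUYUKK have repeats: K appearing 3 times and U appearing twice.
So there are 6! / (3!·2!) = 60 distinguishable arrangements.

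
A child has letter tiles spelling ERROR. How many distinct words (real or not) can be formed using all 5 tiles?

20

ERROR has 5 letters with R appearing 3 times.
Dividing 5! = 120 by 3! = 6 for the repeated letters gives 20.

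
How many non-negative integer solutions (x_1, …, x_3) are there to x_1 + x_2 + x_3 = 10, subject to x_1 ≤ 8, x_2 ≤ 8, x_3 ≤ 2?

By stars and bars, unrestricted non-negative solutions to x_1+…+x_3 = 10 number C(10+2,2) = 66.
Subtract solutions that violate a single cap (substitute x_i' = x_i − (cap_i+1)): x_1 ≥ 9 gives C(3,2) = 3; x_2 ≥ 9 gives C(3,2) = 3; x_3 ≥ 3 gives C(9,2) = 36. Together 42.
No two caps can be exceeded simultaneously, so the pair terms are all 0.
By inclusion–exclusion the count is 66 − 42 + 0 = 24.

24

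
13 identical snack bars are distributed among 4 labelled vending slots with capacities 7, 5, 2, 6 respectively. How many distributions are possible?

Without the upper bounds there are C(16,3) = 560 ways to split 13 among 4 vending slots.
Subtract solutions that violate a single cap (substitute x_i' = x_i − (cap_i+1)): x_1 ≥ 8 gives C(8,3) = 56; x_2 ≥ 6 gives C(10,3) = 120; x_3 ≥ 3 gives C(13,3) = 286; x_4 ≥ 7 gives C(9,3) = 84. Together 546.
Add back pairs where two caps are both exceeded: 0 + 10 + 0 + 35 + 1 + 20 = 66.
By inclusion–exclusion the count is 560 − 546 + 66 = 80.

80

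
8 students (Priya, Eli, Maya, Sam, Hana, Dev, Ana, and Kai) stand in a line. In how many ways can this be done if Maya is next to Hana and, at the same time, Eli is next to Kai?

Treat {Maya,Hana} as one block (2 orders) and {Eli,Kai} as another (2 orders).
That leaves 6 units to arrange: 2 × 2 × 6! = 4 × 720 = 2880.

2880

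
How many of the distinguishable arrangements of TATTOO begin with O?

20

Fix O in the first position and arrange the remaining 5 letters.
Those 5 letters have T appearing 3 times, giving (5)!/(3!) = 20.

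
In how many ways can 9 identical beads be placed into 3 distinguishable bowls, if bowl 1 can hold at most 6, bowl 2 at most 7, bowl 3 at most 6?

40

By stars and bars, unrestricted non-negative solutions to x_1+…+x_3 = 9 number C(9+2,2) = 55.
Subtract solutions that violate a single cap (substitute x_i' = x_i − (cap_i+1)): x_1 ≥ 7 gives C(4,2) = 6; x_2 ≥ 8 gives C(3,2) = 3; x_3 ≥ 7 gives C(4,2) = 6. Together 15.
No two caps can be exceeded simultaneously, so the pair terms are all 0.
By inclusion–exclusion the count is 55 − 15 + 0 = 40.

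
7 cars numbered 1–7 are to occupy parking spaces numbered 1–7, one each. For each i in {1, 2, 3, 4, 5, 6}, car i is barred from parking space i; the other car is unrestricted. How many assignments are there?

2119

Let Aᵢ (for 1 ≤ i ≤ 6) be the placements that put car i in its forbidden parking space. Any j of these fix j positions, leaving (7−j)! ways to fill the rest, and there are C(6,j) ways to pick which j.
By inclusion–exclusion, the number of valid placements is Σ_{j=0}^{6} (−1)^j C(6,j)·(7−j)!.
Computing: 5040 − 4320 + 1800 − 480 + 90 − 12 + 1 = 2119.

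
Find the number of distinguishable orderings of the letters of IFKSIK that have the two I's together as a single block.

60

Treat the 2 copies of I as a single block. The multiset to arrange is then {II, F, K, K, S}, 5 items in all.
That gives (5)!/(2!) = 60 arrangements.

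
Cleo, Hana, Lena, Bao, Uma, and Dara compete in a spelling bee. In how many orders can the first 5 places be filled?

720

There are 6 choices for 1st place, 5 for 2nd, and so on down to 2 for position 5.
That gives 6 × 5 × 4 × 3 × 2 = 720.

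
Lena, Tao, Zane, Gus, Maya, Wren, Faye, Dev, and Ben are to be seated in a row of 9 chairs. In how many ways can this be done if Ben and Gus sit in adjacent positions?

Treat {Ben, Gus} as a single unit. There are 8 units to order, and the pair itself can be ordered 2 ways.
That gives 2 × 8! = 2 × 40320 = 80640.

80640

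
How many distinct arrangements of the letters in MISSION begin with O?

With the first slot taken by O, it remains to arrange the other 6 letters (MISSIN).
Those 6 letters have I appearing twice and S appearing twice, giving (6)!/(2!·2!) = 180.

180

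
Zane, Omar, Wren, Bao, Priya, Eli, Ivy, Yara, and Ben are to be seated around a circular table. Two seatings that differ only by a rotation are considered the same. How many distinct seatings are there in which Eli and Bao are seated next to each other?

10080

Treat {Eli, Bao} as one unit (2 internal orders) and seat the resulting 8 units around the table: (7)! circular arrangements.
So 2 × (7)! = 2 × 5040 = 10080.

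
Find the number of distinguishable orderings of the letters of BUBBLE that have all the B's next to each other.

24

Treat the 3 copies of B as a single block. The multiset to arrange is then {BBB, E, L, U}, 4 items in all.
All 4 items are distinct, so there are (4)! = 24 arrangements.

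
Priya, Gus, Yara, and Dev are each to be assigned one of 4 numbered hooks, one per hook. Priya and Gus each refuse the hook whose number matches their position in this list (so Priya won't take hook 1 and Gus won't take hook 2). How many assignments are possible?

14

Let Aᵢ (for i ∈ {1, 2}) be the placements that put person i in their forbidden hook. Any j of these fix j positions, leaving (4−j)! ways to fill the rest, and there are C(2,j) ways to pick which j.
By inclusion–exclusion, the number of valid placements is Σ_{j=0}^{2} (−1)^j C(2,j)·(4−j)!.
Computing: 24 − 12 + 2 = 14.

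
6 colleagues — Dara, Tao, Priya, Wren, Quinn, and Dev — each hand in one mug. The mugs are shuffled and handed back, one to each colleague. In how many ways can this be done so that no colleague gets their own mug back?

Let Aᵢ be the assignments in which colleague i gets their own mug. We want the size of the complement of A₁∪…∪A_6.
By inclusion–exclusion this is Σ_{j=0}^{6} (−1)^j C(6,j)·(6−j)!.
Computing: 720 − 720 + 360 − 120 + 30 − 6 + 1 = 265.

265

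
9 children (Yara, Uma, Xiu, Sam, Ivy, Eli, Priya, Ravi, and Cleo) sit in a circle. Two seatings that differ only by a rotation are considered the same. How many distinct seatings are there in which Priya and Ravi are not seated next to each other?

30240

All circular seatings of 9 people number (8)! = 40320.
Those with Priya next to Ravi: fuse the pair into one unit and seat 8 units around a circle — 2·(7)! = 10080.
Subtracting, 40320 − 10080 = 30240.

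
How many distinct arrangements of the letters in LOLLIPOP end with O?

420

Fix O in the last position and arrange the remaining 7 letters.
Those 7 letters have L appearing 3 times and P appearing twice, giving (7)!/(3!·2!) = 420.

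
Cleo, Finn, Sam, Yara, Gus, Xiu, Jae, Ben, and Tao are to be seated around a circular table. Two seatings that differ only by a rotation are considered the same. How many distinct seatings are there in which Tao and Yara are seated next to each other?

Glue Tao and Yara into a block (2 internal orders). Seating 8 units around a circle gives (7)! arrangements.
So 2 × (7)! = 2 × 5040 = 10080.

10080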